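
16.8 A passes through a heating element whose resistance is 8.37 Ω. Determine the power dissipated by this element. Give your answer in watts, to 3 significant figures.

2360 W

The current through and the resistance of the element are both given; use P = I²R.
P = (16.80 A)² × 8.37 Ω = 2362 W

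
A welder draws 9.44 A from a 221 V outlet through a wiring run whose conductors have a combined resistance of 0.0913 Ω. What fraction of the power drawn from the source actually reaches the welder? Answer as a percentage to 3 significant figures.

The wiring run carries the full 9.44 A.
P_line = I² R_line = (9.440)² × 0.0913 = 8.136 W
P_source = V I = 221 × 9.440 = 2086 W; P_load = 2078 W
η = P_load / P_source = 2078 / 2086 = 0.9961

99.6 %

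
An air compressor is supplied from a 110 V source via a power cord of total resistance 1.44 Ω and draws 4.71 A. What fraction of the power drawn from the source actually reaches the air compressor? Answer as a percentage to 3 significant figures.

93.8 %

The power cord carries the full 4.71 A.
P_line = I² R_line = (4.710)² × 1.44 = 31.95 W
P_source = V I = 110 × 4.710 = 518.1 W; P_load = 486.2 W
η = P_load / P_source = 486.2 / 518.1 = 0.9383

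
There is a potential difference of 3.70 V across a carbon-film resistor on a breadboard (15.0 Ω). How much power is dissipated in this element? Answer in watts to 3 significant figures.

0.913 W

With V across and R both known, P = V²/R gives the dissipation directly.
P = (3.70 V)² / 15.0 Ω = 0.9127 W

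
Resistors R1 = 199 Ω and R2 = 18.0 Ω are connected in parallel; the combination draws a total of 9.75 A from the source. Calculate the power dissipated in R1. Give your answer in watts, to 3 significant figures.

The branches share the same voltage, but only the total current is given — find V from the equivalent resistance first.
1/R_eq = 1/199 + 1/18.0 ⇒ R_eq = 16.51 Ω
V = I_total × R_eq = 9.750 × 16.51 = 160.9 V
P_R1 = V² / R1 = (160.9)² / 199 = 130.2 W

130 W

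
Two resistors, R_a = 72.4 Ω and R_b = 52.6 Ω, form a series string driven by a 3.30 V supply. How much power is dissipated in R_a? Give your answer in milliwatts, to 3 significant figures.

The current is common to all series resistors; compute it, then apply P = I²R for the target.
R_total = 72.4 + 52.6 = 125.0 Ω
I = V / R_total = 3.30 / 125.0 = 0.02640 A
P_R_a = I² × R_a = (0.02640)² × 72.4 = 0.05046 W

50.5 mW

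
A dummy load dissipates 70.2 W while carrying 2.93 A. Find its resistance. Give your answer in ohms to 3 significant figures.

Inverting the appropriate power form: R = P / I².
R = 70.2 / (2.930)² = 8.177 Ω

8.18 Ω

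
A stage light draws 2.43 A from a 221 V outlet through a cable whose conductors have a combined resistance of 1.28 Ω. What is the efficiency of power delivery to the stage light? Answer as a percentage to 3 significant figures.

98.6 %

The cable carries the full 2.43 A.
P_line = I² R_line = (2.430)² × 1.28 = 7.558 W
P_source = V I = 221 × 2.430 = 537.0 W; P_load = 529.5 W
η = P_load / P_source = 529.5 / 537.0 = 0.9859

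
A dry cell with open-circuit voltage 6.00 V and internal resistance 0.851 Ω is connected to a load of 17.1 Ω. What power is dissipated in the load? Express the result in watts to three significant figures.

1.91 W

The internal resistance and the load are in series, so the same I flows through both; get I from ε/(r+R), then I²R for the load.
I = ε / (r + R) = 6.00 / (0.851 + 17.1) = 0.3342 A
P_load = I² R = (0.3342)² × 17.1 = 1.910 W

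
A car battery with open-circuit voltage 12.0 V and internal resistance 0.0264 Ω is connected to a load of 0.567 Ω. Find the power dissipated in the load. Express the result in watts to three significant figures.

Find the circuit current first, then P = I²R for the load (series elements share I).
I = ε / (r + R) = 12.0 / (0.0264 + 0.567) = 20.22 A
P_load = I² R = (20.22)² × 0.567 = 231.9 W

232 W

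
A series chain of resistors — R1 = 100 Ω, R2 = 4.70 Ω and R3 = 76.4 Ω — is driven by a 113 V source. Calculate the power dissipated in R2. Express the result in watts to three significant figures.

1.83 W

Every series element carries the same I. Get I from the total resistance, then P = I² × R2.
R_total = 100 + 4.70 + 76.4 = 181.1 Ω
I = V / R_total = 113 / 181.1 = 0.6240 A
P_R2 = I² × R2 = (0.6240)² × 4.70 = 1.830 W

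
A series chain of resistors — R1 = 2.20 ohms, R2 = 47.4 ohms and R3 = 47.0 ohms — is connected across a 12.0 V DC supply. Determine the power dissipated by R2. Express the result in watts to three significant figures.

Since the resistors are in series they all carry the loop current I = V/R_total; the power in any one is I²R.
R_total = 2.20 + 47.4 + 47.0 = 96.60 Ω
I = V / R_total = 12.0 / 96.60 = 0.1242 A
P_R2 = I² × R2 = (0.1242)² × 47.4 = 0.7315 W

0.731 W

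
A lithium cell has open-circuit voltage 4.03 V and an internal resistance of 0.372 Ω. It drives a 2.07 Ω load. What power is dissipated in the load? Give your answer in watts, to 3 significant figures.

5.64 W

Load and internal resistance form a series loop — compute the loop current, then the load power via I²R.
I = ε / (r + R) = 4.03 / (0.372 + 2.07) = 1.650 A
P_load = I² R = (1.650)² × 2.07 = 5.638 W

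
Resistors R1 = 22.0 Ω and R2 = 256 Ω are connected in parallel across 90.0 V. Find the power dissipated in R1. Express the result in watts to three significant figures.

368 W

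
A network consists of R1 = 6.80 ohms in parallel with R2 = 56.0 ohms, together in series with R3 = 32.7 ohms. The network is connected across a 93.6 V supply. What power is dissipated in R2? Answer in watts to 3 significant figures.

3.83 W

Reduce the parallel combination to a single R_p; the circuit then becomes R_p in series with the remaining resistor.
R_p = (6.80×56.0)/(6.80+56.0) = 6.064 Ω
R_total = R_p + 32.7 = 6.064 + 32.7 = 38.76 Ω
I = V / R_total = 93.6 / 38.76 = 2.415 A
Voltage across the parallel pair: V_p = I × R_p = 2.415 × 6.064 = 14.64 V
R2 sits across V_p; its power is V_p²/R.
P_R2 = (14.64)² / 56.0 = 3.828 W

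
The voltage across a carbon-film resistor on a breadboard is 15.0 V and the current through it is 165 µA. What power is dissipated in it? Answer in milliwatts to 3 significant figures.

2.47 mW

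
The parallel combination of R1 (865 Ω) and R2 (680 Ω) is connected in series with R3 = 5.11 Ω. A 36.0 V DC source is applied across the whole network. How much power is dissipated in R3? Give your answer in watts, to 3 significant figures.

Combine R1 and R2 into their parallel equivalent first, reducing the network to two series resistors.
R_p = (865×680)/(865+680) = 380.7 Ω
R_total = R_p + 5.11 = 380.7 + 5.11 = 385.8 Ω
I = V / R_total = 36.0 / 385.8 = 0.09331 A
All the supply current flows through R3; use P = I²R3.
P_R3 = (0.09331)² × 5.11 = 0.04449 W

0.0445 W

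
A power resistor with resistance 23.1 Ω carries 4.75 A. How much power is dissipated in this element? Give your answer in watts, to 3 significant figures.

521 W

The current through and the resistance of the element are both given; use P = I²R.
P = (4.750 A)² × 23.1 Ω = 521.2 W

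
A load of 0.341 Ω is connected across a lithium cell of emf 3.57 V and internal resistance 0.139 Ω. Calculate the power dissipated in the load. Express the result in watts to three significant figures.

18.9 W

Load and internal resistance form a series loop — compute the loop current, then the load power via I²R.
I = ε / (r + R) = 3.57 / (0.139 + 0.341) = 7.437 A
P_load = I² R = (7.437)² × 0.341 = 18.86 W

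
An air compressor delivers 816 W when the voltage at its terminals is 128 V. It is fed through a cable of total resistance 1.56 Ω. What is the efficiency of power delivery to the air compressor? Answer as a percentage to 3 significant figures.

I = P / V = 816 / 128 = 6.375 A through the cable.
P_line = I² R_line = (6.375)² × 1.56 = 63.40 W
P_source = P_load + P_line = 816.0 + 63.40 = 879.4 W
η = P_load / P_source = 816.0 / 879.4 = 0.9279

92.8 %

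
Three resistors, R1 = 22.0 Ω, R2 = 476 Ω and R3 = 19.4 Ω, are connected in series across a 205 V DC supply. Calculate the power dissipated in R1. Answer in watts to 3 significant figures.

3.45 W

Since the resistors are in series they all carry the loop current I = V/R_total; the power in any one is I²R.
R_total = 22.0 + 476 + 19.4 = 517.4 Ω
I = V / R_total = 205 / 517.4 = 0.3962 A
P_R1 = I² × R1 = (0.3962)² × 22.0 = 3.454 W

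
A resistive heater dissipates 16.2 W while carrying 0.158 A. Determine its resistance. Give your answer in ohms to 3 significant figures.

649 Ω

Rearranging the power relation for the two known quantities gives R = P / I².
R = 16.2 / (0.1580)² = 648.9 Ω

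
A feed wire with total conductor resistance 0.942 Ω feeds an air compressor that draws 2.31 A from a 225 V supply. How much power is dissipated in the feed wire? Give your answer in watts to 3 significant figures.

5.03 W

The feed wire and load are in series, so the same current flows in both; the loss is I²R_line.
The feed wire carries the full 2.31 A.
P_line = I² R_line = (2.310)² × 0.942 = 5.027 W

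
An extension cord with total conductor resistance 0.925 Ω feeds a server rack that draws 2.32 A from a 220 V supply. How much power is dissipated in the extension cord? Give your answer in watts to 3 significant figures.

4.98 W

The extension cord is a series resistance carrying the load current; its dissipation is I²R_line.
The extension cord carries the full 2.32 A.
P_line = I² R_line = (2.320)² × 0.925 = 4.979 W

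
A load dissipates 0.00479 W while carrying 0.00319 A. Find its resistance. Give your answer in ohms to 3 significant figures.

471 Ω

Inverting the appropriate power form: R = P / I².
R = 0.00479 / (0.003190)² = 470.7 Ω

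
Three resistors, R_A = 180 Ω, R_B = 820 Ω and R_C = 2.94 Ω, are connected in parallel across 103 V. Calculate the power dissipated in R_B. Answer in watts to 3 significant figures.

R_B sits directly across the source, so P = V²/R with V = 103 V.
P_R_B = V² / R_B = (103)² / 820 Ω = 12.94 W

12.9 W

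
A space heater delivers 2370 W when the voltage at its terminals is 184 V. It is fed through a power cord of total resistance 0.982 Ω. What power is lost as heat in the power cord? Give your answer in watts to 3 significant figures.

163 W

The power cord and load are in series, so the same current flows in both; the loss is I²R_line.
I = P / V = 2370 / 184 = 12.88 A through the power cord.
P_line = I² R_line = (12.88)² × 0.982 = 162.9 W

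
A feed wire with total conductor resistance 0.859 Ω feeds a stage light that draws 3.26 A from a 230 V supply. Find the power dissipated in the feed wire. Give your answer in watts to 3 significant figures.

9.13 W

The feed wire is a series resistance carrying the load current; its dissipation is I²R_line.
The feed wire carries the full 3.26 A.
P_line = I² R_line = (3.260)² × 0.859 = 9.129 W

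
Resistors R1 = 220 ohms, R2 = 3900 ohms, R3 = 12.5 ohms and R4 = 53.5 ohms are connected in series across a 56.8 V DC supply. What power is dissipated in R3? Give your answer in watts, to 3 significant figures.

0.00230 W

Since the resistors are in series they all carry the loop current I = V/R_total; the power in any one is I²R.
R_total = 220 + 3900 + 12.5 + 53.5 = 4186 Ω
I = V / R_total = 56.8 / 4186 = 0.01357 A
P_R3 = I² × R3 = (0.01357)² × 12.5 = 0.002301 W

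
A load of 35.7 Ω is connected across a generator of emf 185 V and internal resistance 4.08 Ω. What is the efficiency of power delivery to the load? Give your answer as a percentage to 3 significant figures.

89.7 %

Both r and R carry the same current, so the power split is just the resistance split: η = R/(R+r).
η = R / (R + r) = 35.7 / (35.7 + 4.08) = 0.8974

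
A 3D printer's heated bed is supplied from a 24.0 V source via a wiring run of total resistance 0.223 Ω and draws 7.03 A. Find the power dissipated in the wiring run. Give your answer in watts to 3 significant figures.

The wiring run is a series resistance carrying the load current; its dissipation is I²R_line.
The wiring run carries the full 7.03 A.
P_line = I² R_line = (7.030)² × 0.223 = 11.02 W

11.0 W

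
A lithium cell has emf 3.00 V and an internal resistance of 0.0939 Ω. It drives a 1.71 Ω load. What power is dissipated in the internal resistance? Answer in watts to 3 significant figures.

Internal loss is I²r, with I set by the total series resistance r+R.
I = ε / (r + R) = 3.00 / (0.0939 + 1.71) = 1.663 A
P_int = I² r = (1.663)² × 0.0939 = 0.2597 W

0.260 W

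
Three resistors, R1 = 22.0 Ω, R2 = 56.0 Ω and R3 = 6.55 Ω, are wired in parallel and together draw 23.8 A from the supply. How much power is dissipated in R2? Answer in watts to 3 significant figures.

217 W

The branches share the same voltage, but only the total current is given — find V from the equivalent resistance first.
1/R_eq = 1/22.0 + 1/56.0 + 1/6.55 ⇒ R_eq = 4.630 Ω
V = I_total × R_eq = 23.80 × 4.630 = 110.2 V
P_R2 = V² / R2 = (110.2)² / 56.0 = 216.8 W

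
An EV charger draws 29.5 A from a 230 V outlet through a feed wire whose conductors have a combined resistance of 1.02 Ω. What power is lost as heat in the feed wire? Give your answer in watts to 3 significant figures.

888 W

The feed wire and load are in series, so the same current flows in both; the loss is I²R_line.
The feed wire carries the full 29.5 A.
P_line = I² R_line = (29.50)² × 1.02 = 887.7 W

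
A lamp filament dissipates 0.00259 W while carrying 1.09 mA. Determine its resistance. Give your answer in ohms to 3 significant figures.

2180 Ω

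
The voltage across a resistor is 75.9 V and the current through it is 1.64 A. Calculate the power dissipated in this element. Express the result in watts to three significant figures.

With V and I both given, power follows immediately from P = V I.
P = 75.9 V × 1.640 A = 124.5 W

124 W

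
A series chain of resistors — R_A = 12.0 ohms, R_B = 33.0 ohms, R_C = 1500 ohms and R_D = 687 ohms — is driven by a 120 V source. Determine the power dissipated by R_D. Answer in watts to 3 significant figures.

1.99 W

In a series string the same current flows through every resistor — find that current, then P = I²R for the one we want.
R_total = 12.0 + 33.0 + 1500 + 687 = 2232 Ω
I = V / R_total = 120 / 2232 = 0.05376 A
P_R_D = I² × R_D = (0.05376)² × 687 = 1.986 W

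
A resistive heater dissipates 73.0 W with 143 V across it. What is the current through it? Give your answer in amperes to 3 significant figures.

Inverting the appropriate power form: I = P / V.
I = 73.0 / 143 = 0.5105 A

0.510 A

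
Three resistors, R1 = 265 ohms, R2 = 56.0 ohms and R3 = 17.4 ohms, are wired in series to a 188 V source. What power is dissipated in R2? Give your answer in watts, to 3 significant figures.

The current is common to all series resistors; compute it, then apply P = I²R for the target.
R_total = 265 + 56.0 + 17.4 = 338.4 Ω
I = V / R_total = 188 / 338.4 = 0.5556 A
P_R2 = I² × R2 = (0.5556)² × 56.0 = 17.28 W

17.3 W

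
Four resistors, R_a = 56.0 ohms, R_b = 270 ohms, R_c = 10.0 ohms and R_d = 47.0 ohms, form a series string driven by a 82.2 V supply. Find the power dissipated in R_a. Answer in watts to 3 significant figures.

Since the resistors are in series they all carry the loop current I = V/R_total; the power in any one is I²R.
R_total = 56.0 + 270 + 10.0 + 47.0 = 383.0 Ω
I = V / R_total = 82.2 / 383.0 = 0.2146 A
P_R_a = I² × R_a = (0.2146)² × 56.0 = 2.579 W

2.58 W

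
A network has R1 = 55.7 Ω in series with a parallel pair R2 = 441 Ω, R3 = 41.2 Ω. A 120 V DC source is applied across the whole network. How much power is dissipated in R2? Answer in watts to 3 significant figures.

First combine the parallel branches into one equivalent R_p, then R1 + R_p is a series pair.
R_p = (441×41.2)/(441+41.2) = 37.68 Ω
R_total = 55.7 + 37.68 = 93.38 Ω
I = V / R_total = 120 / 93.38 = 1.285 A
Voltage across the parallel pair: V_p = I × R_p = 1.285 × 37.68 = 48.42 V
R2 sees V_p directly, so P = V_p² / R2.
P_R2 = (48.42)² / 441 = 5.317 W

5.32 W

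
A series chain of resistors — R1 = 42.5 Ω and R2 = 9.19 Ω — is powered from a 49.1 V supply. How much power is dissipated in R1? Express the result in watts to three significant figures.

38.3 W

Every series element carries the same I. Get I from the total resistance, then P = I² × R1.
R_total = 42.5 + 9.19 = 51.69 Ω
I = V / R_total = 49.1 / 51.69 = 0.9499 A
P_R1 = I² × R1 = (0.9499)² × 42.5 = 38.35 W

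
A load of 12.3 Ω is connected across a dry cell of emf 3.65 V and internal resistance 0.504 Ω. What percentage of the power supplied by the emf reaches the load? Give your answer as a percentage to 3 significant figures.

Efficiency is P_load / P_total. With a series r and R sharing the same I, P = I²R for each, so η = R/(R+r).
η = R / (R + r) = 12.3 / (12.3 + 0.504) = 0.9606

96.1 %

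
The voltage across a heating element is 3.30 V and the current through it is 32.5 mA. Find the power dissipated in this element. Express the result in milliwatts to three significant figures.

With V and I both given, power follows immediately from P = V I.
P = 3.30 V × 0.03250 A = 0.1072 W

107 mW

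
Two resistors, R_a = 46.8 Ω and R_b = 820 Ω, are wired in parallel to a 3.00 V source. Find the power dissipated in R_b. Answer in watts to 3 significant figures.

0.0110 W

Each parallel branch sees the full supply voltage, so P = V²/R applies directly to the target branch.
P_R_b = V² / R_b = (3.00)² / 820 Ω = 0.01098 W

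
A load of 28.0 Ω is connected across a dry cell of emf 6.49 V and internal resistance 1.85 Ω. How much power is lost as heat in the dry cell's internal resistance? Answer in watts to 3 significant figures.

Internal loss is I²r, with I set by the total series resistance r+R.
I = ε / (r + R) = 6.49 / (1.85 + 28.0) = 0.2174 A
P_int = I² r = (0.2174)² × 1.85 = 0.08745 W

0.0875 W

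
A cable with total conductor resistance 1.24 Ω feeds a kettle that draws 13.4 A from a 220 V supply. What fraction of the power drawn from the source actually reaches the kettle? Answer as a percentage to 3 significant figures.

The cable carries the full 13.4 A.
P_line = I² R_line = (13.40)² × 1.24 = 222.7 W
P_source = V I = 220 × 13.40 = 2948 W; P_load = 2725 W
η = P_load / P_source = 2725 / 2948 = 0.9245

92.4 %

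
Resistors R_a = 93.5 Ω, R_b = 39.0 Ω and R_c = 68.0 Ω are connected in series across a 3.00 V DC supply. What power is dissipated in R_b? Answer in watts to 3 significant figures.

0.00873 W

Since the resistors are in series they all carry the loop current I = V/R_total; the power in any one is I²R.
R_total = 93.5 + 39.0 + 68.0 = 200.5 Ω
I = V / R_total = 3.00 / 200.5 = 0.01496 A
P_R_b = I² × R_b = (0.01496)² × 39.0 = 0.008731 W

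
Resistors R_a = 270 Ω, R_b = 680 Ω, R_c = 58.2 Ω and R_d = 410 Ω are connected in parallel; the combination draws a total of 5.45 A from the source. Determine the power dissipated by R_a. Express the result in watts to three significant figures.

179 W

We need the common branch voltage; get it from I_total × R_eq, then P = V²/R for the branch.
1/R_eq = 1/270 + 1/680 + 1/58.2 + 1/410 ⇒ R_eq = 40.33 Ω
V = I_total × R_eq = 5.450 × 40.33 = 219.8 V
P_R_a = V² / R_a = (219.8)² / 270 = 178.9 W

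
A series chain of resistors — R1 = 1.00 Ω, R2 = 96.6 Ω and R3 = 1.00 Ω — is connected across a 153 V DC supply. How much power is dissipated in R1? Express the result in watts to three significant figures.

In a series string the same current flows through every resistor — find that current, then P = I²R for the one we want.
R_total = 1.00 + 96.6 + 1.00 = 98.60 Ω
I = V / R_total = 153 / 98.60 = 1.552 A
P_R1 = I² × R1 = (1.552)² × 1.00 = 2.408 W

2.41 W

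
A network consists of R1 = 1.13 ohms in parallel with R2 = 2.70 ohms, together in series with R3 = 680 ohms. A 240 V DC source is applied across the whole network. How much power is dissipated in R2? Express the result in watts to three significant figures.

0.0292 W

Reduce the parallel combination to a single R_p; the circuit then becomes R_p in series with the remaining resistor.
R_p = (1.13×2.70)/(1.13+2.70) = 0.7966 Ω
R_total = R_p + 680 = 0.7966 + 680 = 680.8 Ω
I = V / R_total = 240 / 680.8 = 0.3525 A
Voltage across the parallel pair: V_p = I × R_p = 0.3525 × 0.7966 = 0.2808 V
R2 has V_p across it, so P = V_p²/R2.
P_R2 = (0.2808)² / 2.70 = 0.02921 W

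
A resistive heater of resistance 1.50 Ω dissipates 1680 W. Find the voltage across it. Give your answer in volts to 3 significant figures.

The two known quantities fix the third via V = √(P R).
V = √(1680 × 1.50) = 50.20 V

50.2 V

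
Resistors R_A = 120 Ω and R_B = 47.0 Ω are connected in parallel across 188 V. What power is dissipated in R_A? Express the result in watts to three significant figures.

Every branch has 188 V across it, so for R_A the power is simply V²/R.
P_R_A = V² / R_A = (188)² / 120 Ω = 294.5 W

295 W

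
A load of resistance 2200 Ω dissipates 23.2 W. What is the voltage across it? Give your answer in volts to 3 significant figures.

226 V

The two known quantities fix the third via V = √(P R).
V = √(23.2 × 2200) = 225.9 V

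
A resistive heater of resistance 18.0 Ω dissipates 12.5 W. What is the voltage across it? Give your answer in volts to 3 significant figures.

15.0 V

The two known quantities fix the third via V = √(P R).
V = √(12.5 × 18.0) = 15.00 V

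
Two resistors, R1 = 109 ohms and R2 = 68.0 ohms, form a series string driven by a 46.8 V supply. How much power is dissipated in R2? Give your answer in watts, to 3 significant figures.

Series elements share the same current, so find I first, then use P = I²R.
R_total = 109 + 68.0 = 177.0 Ω
I = V / R_total = 46.8 / 177.0 = 0.2644 A
P_R2 = I² × R2 = (0.2644)² × 68.0 = 4.754 W

4.75 W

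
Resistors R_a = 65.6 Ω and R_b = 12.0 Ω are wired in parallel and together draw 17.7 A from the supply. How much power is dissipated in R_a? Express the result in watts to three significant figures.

Parallel branches share V, not I — compute V via R_eq, then use V²/R for the target branch.
1/R_eq = 1/65.6 + 1/12.0 ⇒ R_eq = 10.14 Ω
V = I_total × R_eq = 17.70 × 10.14 = 179.6 V
P_R_a = V² / R_a = (179.6)² / 65.6 = 491.5 W

491 W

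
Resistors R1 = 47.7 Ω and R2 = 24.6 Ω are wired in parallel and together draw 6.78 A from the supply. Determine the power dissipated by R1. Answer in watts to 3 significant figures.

254 W

We need the common branch voltage; get it from I_total × R_eq, then P = V²/R for the branch.
1/R_eq = 1/47.7 + 1/24.6 ⇒ R_eq = 16.23 Ω
V = I_total × R_eq = 6.780 × 16.23 = 110.0 V
P_R1 = V² / R1 = (110.0)² / 47.7 = 253.8 W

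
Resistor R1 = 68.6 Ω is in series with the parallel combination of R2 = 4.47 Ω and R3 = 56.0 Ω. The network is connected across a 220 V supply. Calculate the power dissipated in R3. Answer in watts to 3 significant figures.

2.80 W

Replace R2 and R3 with their parallel equivalent so the circuit becomes R1 in series with R_p.
R_p = (4.47×56.0)/(4.47+56.0) = 4.140 Ω
R_total = 68.6 + 4.140 = 72.74 Ω
I = V / R_total = 220 / 72.74 = 3.024 A
Voltage across the parallel pair: V_p = I × R_p = 3.024 × 4.140 = 12.52 V
R3 sees V_p directly, so P = V_p² / R3.
P_R3 = (12.52)² / 56.0 = 2.799 W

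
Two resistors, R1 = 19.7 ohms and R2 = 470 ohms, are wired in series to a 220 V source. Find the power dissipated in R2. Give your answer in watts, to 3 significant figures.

Series elements share the same current, so find I first, then use P = I²R.
R_total = 19.7 + 470 = 489.7 Ω
I = V / R_total = 220 / 489.7 = 0.4493 A
P_R2 = I² × R2 = (0.4493)² × 470 = 94.86 W

94.9 W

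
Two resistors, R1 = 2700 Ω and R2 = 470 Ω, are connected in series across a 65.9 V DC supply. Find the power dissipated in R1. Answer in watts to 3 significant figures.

1.17 W

The current is common to all series resistors; compute it, then apply P = I²R for the target.
R_total = 2700 + 470 = 3170 Ω
I = V / R_total = 65.9 / 3170 = 0.02079 A
P_R1 = I² × R1 = (0.02079)² × 2700 = 1.167 W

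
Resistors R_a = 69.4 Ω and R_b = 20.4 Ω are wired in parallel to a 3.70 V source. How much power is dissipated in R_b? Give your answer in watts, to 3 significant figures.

Each parallel branch sees the full supply voltage, so P = V²/R applies directly to the target branch.
P_R_b = V² / R_b = (3.70)² / 20.4 Ω = 0.6711 W

0.671 W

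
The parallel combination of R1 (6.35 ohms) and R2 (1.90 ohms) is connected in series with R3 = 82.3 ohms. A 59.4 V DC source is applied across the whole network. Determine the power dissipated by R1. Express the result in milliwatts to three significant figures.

Combine R1 and R2 into their parallel equivalent first, reducing the network to two series resistors.
R_p = (6.35×1.90)/(6.35+1.90) = 1.462 Ω
R_total = R_p + 82.3 = 1.462 + 82.3 = 83.76 Ω
I = V / R_total = 59.4 / 83.76 = 0.7091 A
Voltage across the parallel pair: V_p = I × R_p = 0.7091 × 1.462 = 1.037 V
R1 sits across V_p; its power is V_p²/R.
P_R1 = (1.037)² / 6.35 = 0.1694 W

169 mW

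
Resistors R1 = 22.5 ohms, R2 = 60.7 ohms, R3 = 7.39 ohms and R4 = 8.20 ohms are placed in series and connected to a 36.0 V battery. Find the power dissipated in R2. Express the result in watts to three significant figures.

8.06 W

Since the resistors are in series they all carry the loop current I = V/R_total; the power in any one is I²R.
R_total = 22.5 + 60.7 + 7.39 + 8.20 = 98.79 Ω
I = V / R_total = 36.0 / 98.79 = 0.3644 A
P_R2 = I² × R2 = (0.3644)² × 60.7 = 8.061 W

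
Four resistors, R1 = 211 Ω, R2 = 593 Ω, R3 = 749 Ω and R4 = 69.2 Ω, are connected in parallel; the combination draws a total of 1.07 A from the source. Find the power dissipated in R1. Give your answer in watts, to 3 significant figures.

11.0 W

Parallel branches share V, not I — compute V via R_eq, then use V²/R for the target branch.
1/R_eq = 1/211 + 1/593 + 1/749 + 1/69.2 ⇒ R_eq = 45.02 Ω
V = I_total × R_eq = 1.070 × 45.02 = 48.17 V
P_R1 = V² / R1 = (48.17)² / 211 = 11.00 W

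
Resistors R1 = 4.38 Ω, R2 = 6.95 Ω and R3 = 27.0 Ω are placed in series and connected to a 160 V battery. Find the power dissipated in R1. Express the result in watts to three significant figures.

76.3 W

Series elements share the same current, so find I first, then use P = I²R.
R_total = 4.38 + 6.95 + 27.0 = 38.33 Ω
I = V / R_total = 160 / 38.33 = 4.174 A
P_R1 = I² × R1 = (4.174)² × 4.38 = 76.32 W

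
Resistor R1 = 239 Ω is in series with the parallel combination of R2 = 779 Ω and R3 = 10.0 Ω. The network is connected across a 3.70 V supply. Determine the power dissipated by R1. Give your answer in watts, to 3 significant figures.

0.0528 W

First combine the parallel branches into one equivalent R_p, then R1 + R_p is a series pair.
R_p = (779×10.0)/(779+10.0) = 9.873 Ω
R_total = 239 + 9.873 = 248.9 Ω
I = V / R_total = 3.70 / 248.9 = 0.01487 A
R1 carries the full series current, so P = I²R.
P_R1 = (0.01487)² × 239 = 0.05283 W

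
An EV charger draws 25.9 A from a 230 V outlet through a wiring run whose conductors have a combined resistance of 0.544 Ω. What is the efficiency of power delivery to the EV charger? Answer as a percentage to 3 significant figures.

The wiring run carries the full 25.9 A.
P_line = I² R_line = (25.90)² × 0.544 = 364.9 W
P_source = V I = 230 × 25.90 = 5957 W; P_load = 5592 W
η = P_load / P_source = 5592 / 5957 = 0.9387

93.9 %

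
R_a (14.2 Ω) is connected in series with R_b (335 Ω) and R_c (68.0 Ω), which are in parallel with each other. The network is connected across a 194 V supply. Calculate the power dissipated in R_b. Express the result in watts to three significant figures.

Replace R_b and R_c with their parallel equivalent so the circuit becomes R_a in series with R_p.
R_p = (335×68.0)/(335+68.0) = 56.53 Ω
R_total = 14.2 + 56.53 = 70.73 Ω
I = V / R_total = 194 / 70.73 = 2.743 A
Voltage across the parallel pair: V_p = I × R_p = 2.743 × 56.53 = 155.0 V
R_b sees V_p directly, so P = V_p² / R_b.
P_R_b = (155.0)² / 335 = 71.76 W

71.8 W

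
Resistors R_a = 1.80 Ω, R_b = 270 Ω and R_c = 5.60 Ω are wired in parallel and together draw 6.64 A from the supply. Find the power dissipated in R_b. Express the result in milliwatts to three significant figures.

300 mW

Parallel branches share V, not I — compute V via R_eq, then use V²/R for the target branch.
1/R_eq = 1/1.80 + 1/270 + 1/5.60 ⇒ R_eq = 1.355 Ω
V = I_total × R_eq = 6.640 × 1.355 = 8.999 V
P_R_b = V² / R_b = (8.999)² / 270 = 0.3000 W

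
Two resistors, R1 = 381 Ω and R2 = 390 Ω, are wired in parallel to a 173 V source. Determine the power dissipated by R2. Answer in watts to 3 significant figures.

Every branch has 173 V across it, so for R2 the power is simply V²/R.
P_R2 = V² / R2 = (173)² / 390 Ω = 76.74 W

76.7 W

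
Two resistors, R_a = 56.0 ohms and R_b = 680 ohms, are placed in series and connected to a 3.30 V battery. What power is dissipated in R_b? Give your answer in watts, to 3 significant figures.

0.0137 W

In a series string the same current flows through every resistor — find that current, then P = I²R for the one we want.
R_total = 56.0 + 680 = 736.0 Ω
I = V / R_total = 3.30 / 736.0 = 0.004484 A
P_R_b = I² × R_b = (0.004484)² × 680 = 0.01367 W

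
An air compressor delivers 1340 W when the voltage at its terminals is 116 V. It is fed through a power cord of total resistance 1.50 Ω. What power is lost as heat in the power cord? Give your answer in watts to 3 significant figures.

200 W

Line loss is just I²R for the cable — we know both I and R_line directly.
I = P / V = 1340 / 116 = 11.55 A through the power cord.
P_line = I² R_line = (11.55)² × 1.50 = 200.2 W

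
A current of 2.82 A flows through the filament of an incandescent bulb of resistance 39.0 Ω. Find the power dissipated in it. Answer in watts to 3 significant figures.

310 W

The current through and the resistance of the element are both given; use P = I²R.
P = (2.820 A)² × 39.0 Ω = 310.1 W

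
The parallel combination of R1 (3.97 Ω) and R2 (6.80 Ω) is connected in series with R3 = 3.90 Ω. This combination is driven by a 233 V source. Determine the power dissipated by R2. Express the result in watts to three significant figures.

Combine R1 and R2 into their parallel equivalent first, reducing the network to two series resistors.
R_p = (3.97×6.80)/(3.97+6.80) = 2.507 Ω
R_total = R_p + 3.90 = 2.507 + 3.90 = 6.407 Ω
I = V / R_total = 233 / 6.407 = 36.37 A
Voltage across the parallel pair: V_p = I × R_p = 36.37 × 2.507 = 91.16 V
R2 has V_p across it, so P = V_p²/R2.
P_R2 = (91.16)² / 6.80 = 1222 W

1220 W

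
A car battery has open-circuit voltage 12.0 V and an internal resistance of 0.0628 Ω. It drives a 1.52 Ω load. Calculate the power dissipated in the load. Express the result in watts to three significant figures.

With r and R in series, I = ε/(r+R); the load dissipates I²R.
I = ε / (r + R) = 12.0 / (0.0628 + 1.52) = 7.582 A
P_load = I² R = (7.582)² × 1.52 = 87.37 W

87.4 W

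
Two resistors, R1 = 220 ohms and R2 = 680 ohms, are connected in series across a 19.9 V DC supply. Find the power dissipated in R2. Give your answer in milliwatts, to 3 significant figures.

Since the resistors are in series they all carry the loop current I = V/R_total; the power in any one is I²R.
R_total = 220 + 680 = 900.0 Ω
I = V / R_total = 19.9 / 900.0 = 0.02211 A
P_R2 = I² × R2 = (0.02211)² × 680 = 0.3325 W

332 mW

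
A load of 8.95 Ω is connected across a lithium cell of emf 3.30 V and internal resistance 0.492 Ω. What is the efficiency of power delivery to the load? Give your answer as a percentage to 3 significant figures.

94.8 %

Efficiency is P_load / P_total. With a series r and R sharing the same I, P = I²R for each, so η = R/(R+r).
η = R / (R + r) = 8.95 / (8.95 + 0.492) = 0.9479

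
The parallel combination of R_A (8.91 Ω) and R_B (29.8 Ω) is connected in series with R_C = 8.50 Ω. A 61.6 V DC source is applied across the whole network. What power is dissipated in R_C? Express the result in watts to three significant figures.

Reduce the parallel combination to a single R_p; the circuit then becomes R_p in series with the remaining resistor.
R_p = (8.91×29.8)/(8.91+29.8) = 6.859 Ω
R_total = R_p + 8.50 = 6.859 + 8.50 = 15.36 Ω
I = V / R_total = 61.6 / 15.36 = 4.011 A
All the supply current flows through R_C; use P = I²R_C.
P_R_C = (4.011)² × 8.50 = 136.7 W

137 W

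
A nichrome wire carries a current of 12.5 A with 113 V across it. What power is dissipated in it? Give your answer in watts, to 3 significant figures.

With V and I both given, power follows immediately from P = V I.
P = 113 V × 12.50 A = 1412 W

1410 W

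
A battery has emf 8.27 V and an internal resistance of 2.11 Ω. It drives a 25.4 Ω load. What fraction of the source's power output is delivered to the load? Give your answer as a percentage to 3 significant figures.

92.3 %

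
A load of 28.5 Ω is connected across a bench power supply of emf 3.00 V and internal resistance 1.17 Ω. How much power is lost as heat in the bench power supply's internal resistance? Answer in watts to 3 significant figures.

The internal resistance carries the same current as the load; P_int = I²r.
I = ε / (r + R) = 3.00 / (1.17 + 28.5) = 0.1011 A
P_int = I² r = (0.1011)² × 1.17 = 0.01196 W

0.0120 W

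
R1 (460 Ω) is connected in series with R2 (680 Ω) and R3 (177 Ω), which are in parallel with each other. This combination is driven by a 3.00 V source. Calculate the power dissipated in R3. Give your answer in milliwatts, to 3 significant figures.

Collapse R2‖R3 to a single equivalent, reducing the network to two series elements.
R_p = (680×177)/(680+177) = 140.4 Ω
R_total = 460 + 140.4 = 600.4 Ω
I = V / R_total = 3.00 / 600.4 = 0.004996 A
Voltage across the parallel pair: V_p = I × R_p = 0.004996 × 140.4 = 0.7017 V
R3 is across V_p, so use P = V²/R for that branch.
P_R3 = (0.7017)² / 177 = 0.002782 W

2.78 mW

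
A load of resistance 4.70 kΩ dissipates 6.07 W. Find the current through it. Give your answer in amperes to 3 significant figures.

0.0359 A

From P = V I = I²R = V²/R, with the two given quantities we get I = √(P / R).
I = √(6.07 / 4700) = 0.03594 A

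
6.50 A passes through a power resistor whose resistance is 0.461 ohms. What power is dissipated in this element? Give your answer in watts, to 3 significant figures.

19.5 W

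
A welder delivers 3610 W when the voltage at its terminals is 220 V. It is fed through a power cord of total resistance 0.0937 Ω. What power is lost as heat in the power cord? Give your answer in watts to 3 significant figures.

The power cord and load are in series, so the same current flows in both; the loss is I²R_line.
I = P / V = 3610 / 220 = 16.41 A through the power cord.
P_line = I² R_line = (16.41)² × 0.0937 = 25.23 W

25.2 W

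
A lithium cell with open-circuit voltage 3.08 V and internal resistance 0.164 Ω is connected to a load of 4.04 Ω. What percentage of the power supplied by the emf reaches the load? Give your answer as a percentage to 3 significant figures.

The source delivers εI, of which I²R reaches the load and I²r is lost; since I is common, η = R/(R+r).
η = R / (R + r) = 4.04 / (4.04 + 0.164) = 0.9610

96.1 %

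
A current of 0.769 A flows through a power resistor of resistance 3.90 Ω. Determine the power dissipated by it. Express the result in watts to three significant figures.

Knowing I and R, the power is just I²R — no need to find V first.
P = (0.7690 A)² × 3.90 Ω = 2.306 W

2.31 W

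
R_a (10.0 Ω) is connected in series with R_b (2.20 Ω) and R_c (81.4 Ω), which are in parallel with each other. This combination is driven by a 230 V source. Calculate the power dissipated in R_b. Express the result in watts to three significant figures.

Collapse R_b‖R_c to a single equivalent, reducing the network to two series elements.
R_p = (2.20×81.4)/(2.20+81.4) = 2.142 Ω
R_total = 10.0 + 2.142 = 12.14 Ω
I = V / R_total = 230 / 12.14 = 18.94 A
Voltage across the parallel pair: V_p = I × R_p = 18.94 × 2.142 = 40.58 V
With V_p across R_b, its power is V_p²/R_b.
P_R_b = (40.58)² / 2.20 = 748.4 W

748 W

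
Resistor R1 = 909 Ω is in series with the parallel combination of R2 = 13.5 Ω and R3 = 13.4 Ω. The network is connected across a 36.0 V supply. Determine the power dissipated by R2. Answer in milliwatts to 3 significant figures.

5.18 mW

Reduce the parallel pair to R_p first; the network is then a simple series string.
R_p = (13.5×13.4)/(13.5+13.4) = 6.725 Ω
R_total = 909 + 6.725 = 915.7 Ω
I = V / R_total = 36.0 / 915.7 = 0.03931 A
Voltage across the parallel pair: V_p = I × R_p = 0.03931 × 6.725 = 0.2644 V
R2 is across V_p, so use P = V²/R for that branch.
P_R2 = (0.2644)² / 13.5 = 0.005177 W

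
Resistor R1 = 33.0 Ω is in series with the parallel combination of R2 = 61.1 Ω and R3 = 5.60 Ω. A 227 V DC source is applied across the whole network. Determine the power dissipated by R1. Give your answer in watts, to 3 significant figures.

1170 W

Collapse R2‖R3 to a single equivalent, reducing the network to two series elements.
R_p = (61.1×5.60)/(61.1+5.60) = 5.130 Ω
R_total = 33.0 + 5.130 = 38.13 Ω
I = V / R_total = 227 / 38.13 = 5.953 A
R1 carries the full series current, so P = I²R.
P_R1 = (5.953)² × 33.0 = 1170 W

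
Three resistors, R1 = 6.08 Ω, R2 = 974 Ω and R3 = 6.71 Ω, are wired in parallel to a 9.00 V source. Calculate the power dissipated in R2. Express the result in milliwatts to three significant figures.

83.2 mW

The supply voltage appears across each parallel branch — just use P = V²/R2.
P_R2 = V² / R2 = (9.00)² / 974 Ω = 0.08316 W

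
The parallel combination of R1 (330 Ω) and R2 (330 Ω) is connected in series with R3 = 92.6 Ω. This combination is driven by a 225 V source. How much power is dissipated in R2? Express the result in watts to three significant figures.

62.9 W

Reduce the parallel combination to a single R_p; the circuit then becomes R_p in series with the remaining resistor.
R_p = (330×330)/(330+330) = 165.0 Ω
R_total = R_p + 92.6 = 165.0 + 92.6 = 257.6 Ω
I = V / R_total = 225 / 257.6 = 0.8734 A
Voltage across the parallel pair: V_p = I × R_p = 0.8734 × 165.0 = 144.1 V
R2 has V_p across it, so P = V_p²/R2.
P_R2 = (144.1)² / 330 = 62.94 W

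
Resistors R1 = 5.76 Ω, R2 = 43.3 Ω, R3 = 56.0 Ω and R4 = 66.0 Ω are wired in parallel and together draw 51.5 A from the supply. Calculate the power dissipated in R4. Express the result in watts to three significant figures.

762 W

Parallel branches share V, not I — compute V via R_eq, then use V²/R for the target branch.
1/R_eq = 1/5.76 + 1/43.3 + 1/56.0 + 1/66.0 ⇒ R_eq = 4.353 Ω
V = I_total × R_eq = 51.50 × 4.353 = 224.2 V
P_R4 = V² / R4 = (224.2)² / 66.0 = 761.5 W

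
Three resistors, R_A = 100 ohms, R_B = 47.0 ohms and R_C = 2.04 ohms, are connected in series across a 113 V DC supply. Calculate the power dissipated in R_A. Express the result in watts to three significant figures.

57.5 W

Series elements share the same current, so find I first, then use P = I²R.
R_total = 100 + 47.0 + 2.04 = 149.0 Ω
I = V / R_total = 113 / 149.0 = 0.7582 A
P_R_A = I² × R_A = (0.7582)² × 100 = 57.48 W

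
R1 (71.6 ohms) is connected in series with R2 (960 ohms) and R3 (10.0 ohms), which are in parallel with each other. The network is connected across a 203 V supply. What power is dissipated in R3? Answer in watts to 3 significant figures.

First combine the parallel branches into one equivalent R_p, then R1 + R_p is a series pair.
R_p = (960×10.0)/(960+10.0) = 9.897 Ω
R_total = 71.6 + 9.897 = 81.50 Ω
I = V / R_total = 203 / 81.50 = 2.491 A
Voltage across the parallel pair: V_p = I × R_p = 2.491 × 9.897 = 24.65 V
With V_p across R3, its power is V_p²/R3.
P_R3 = (24.65)² / 10.0 = 60.77 W

60.8 W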